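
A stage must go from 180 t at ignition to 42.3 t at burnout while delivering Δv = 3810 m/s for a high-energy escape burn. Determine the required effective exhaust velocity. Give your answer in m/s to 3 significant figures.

v_e ≈ 2630 m/s

ln(m₀/m_f) = ln(180000/42300) = ln(4.255) = 1.4482.
v_e = Δv / ln(m₀/m_f) = 3810 / 1.4482 = 2630.9 m/s.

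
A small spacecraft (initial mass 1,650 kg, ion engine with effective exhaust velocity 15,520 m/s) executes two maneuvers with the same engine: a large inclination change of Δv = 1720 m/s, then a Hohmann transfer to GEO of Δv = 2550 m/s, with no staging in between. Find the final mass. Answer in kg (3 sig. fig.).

After the first burn: m = 1650 × exp(−1720/15520.0) = 1650 × 0.89510 = 1,476.92 kg.
After the second burn: m = 1,476.92 × exp(−2550/15520.0) = 1,476.92 × 0.84848 = 1,253.14 kg.

final mass ≈ 1250 kg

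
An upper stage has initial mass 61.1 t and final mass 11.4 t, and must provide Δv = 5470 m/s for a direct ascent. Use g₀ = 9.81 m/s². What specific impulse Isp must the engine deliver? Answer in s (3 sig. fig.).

Isp ≈ 332 s

ln(m₀/m_f) = ln(61100/11400) = ln(5.36) = 1.6789.
Using Δv = v_e ln(m₀/m_f): v_e = Δv / ln(m₀/m_f) = 5470 / 1.6789 = 3258.1 m/s.
Isp = v_e / g₀ = 3258.1 / 9.81 = 332.1 s.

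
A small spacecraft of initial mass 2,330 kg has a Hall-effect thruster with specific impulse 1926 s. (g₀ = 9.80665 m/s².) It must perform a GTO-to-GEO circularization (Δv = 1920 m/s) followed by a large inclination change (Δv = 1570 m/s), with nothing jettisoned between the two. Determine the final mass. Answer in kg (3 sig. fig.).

v_e = Isp · g₀ = 1926 × 9.80665 = 18887.6 m/s.
After the first burn: m = 2330 × exp(−1920/18887.6) = 2330 × 0.90334 = 2,104.78 kg.
After the second burn: m = 2,104.78 × exp(−1570/18887.6) = 2,104.78 × 0.92024 = 1,936.9 kg.

final mass ≈ 1940 kg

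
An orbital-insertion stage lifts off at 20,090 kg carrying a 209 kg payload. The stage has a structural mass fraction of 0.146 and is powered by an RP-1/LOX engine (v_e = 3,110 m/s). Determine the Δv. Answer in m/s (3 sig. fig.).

Δv ≈ 5800 m/s

Stage wet mass = m₀ − payload = 20,090 − 209 = 19,881 kg.
Stage dry mass = ε × stage wet mass = 0.146 × 19,881 = 2,902.63 kg.
Burnout mass m_f = stage dry + payload = 2,902.63 + 209 = 3,111.63 kg.
Δv = v_e · ln(20,090/3,111.63) = 3110.0 × ln(6.456) = 3110.0 × 1.8651 ≈ 5800 m/s.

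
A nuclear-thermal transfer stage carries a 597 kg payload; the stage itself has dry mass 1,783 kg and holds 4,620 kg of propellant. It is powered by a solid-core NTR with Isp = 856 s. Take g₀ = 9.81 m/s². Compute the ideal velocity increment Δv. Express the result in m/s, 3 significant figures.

Δv ≈ 9060 m/s

v_e = Isp · g₀ = 856 × 9.81 = 8397.4 m/s.
m₀ = payload + dry + propellant = 597 + 1,783 + 4,620 = 7,000 kg.
m_f = payload + dry = 597 + 1,783 = 2,380 kg.
Using Δv = v_e ln(m₀/m_f): Δv = v_e · ln(m₀/m_f) = 8397.4 × ln(2.941) = 8397.4 × 1.0788 ≈ 9059.2 m/s.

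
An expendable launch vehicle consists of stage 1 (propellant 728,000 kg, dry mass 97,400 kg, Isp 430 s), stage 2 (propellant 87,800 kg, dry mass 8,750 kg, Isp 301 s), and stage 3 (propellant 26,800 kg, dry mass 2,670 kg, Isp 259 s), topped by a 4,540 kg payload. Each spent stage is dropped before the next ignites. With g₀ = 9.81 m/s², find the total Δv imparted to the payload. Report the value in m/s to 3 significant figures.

Ignition mass of stage 1 = 728,000+97,400 + 87,800+8,750 + 26,800+2,670 + 4,540 = 955,960 kg.
Stage 1: m₀ = 955,960 kg, m_f = 955,960 − 728,000 = 227,960 kg; Δv = 430×9.81×ln(4.194) = 4218.3×1.4335 ≈ 6047 m/s.
Stage 2: m₀ = 130,560 kg, m_f = 130,560 − 87,800 = 42,760 kg; Δv = 301×9.81×ln(3.053) = 2952.8×1.1162 ≈ 3296 m/s.
Stage 3: m₀ = 34,010 kg, m_f = 34,010 − 26,800 = 7,210 kg; Δv = 259×9.81×ln(4.717) = 2540.8×1.5512 ≈ 3941 m/s.
Total Δv = 6047 + 3296 + 3941 = 13284 m/s.

Δv ≈ 13300 m/s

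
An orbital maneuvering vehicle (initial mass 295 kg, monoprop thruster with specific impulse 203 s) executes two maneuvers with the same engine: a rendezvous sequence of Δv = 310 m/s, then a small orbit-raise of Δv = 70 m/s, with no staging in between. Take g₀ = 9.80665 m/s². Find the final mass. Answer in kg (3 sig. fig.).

v_e = Isp · g₀ = 203 × 9.80665 = 1990.7 m/s.
After the first burn: m = 295 × exp(−310/1990.7) = 295 × 0.85580 = 252.461 kg.
After the second burn: m = 252.461 × exp(−70/1990.7) = 252.461 × 0.96545 = 243.738 kg.

final mass ≈ 244 kg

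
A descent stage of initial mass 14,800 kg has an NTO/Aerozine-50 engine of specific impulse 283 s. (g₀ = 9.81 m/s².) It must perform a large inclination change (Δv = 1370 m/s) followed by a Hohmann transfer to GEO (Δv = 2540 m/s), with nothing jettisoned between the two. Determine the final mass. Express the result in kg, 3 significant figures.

final mass ≈ 3620 kg

v_e = Isp · g₀ = 283 × 9.81 = 2776.2 m/s.
After the first burn: m = 14800 × exp(−1370/2776.2) = 14800 × 0.61050 = 9,035.4 kg.
After the second burn: m = 9,035.4 × exp(−2540/2776.2) = 9,035.4 × 0.40055 = 3,619.13 kg.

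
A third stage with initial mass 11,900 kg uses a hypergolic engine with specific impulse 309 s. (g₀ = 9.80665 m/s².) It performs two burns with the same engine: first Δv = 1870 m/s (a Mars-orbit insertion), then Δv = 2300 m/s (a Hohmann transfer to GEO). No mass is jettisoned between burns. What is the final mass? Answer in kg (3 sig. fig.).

final mass ≈ 3010 kg

v_e = Isp · g₀ = 309 × 9.80665 = 3030.3 m/s.
After the first burn: m = 11900 × exp(−1870/3030.3) = 11900 × 0.53950 = 6,420.05 kg.
After the second burn: m = 6,420.05 × exp(−2300/3030.3) = 6,420.05 × 0.46813 = 3,005.42 kg.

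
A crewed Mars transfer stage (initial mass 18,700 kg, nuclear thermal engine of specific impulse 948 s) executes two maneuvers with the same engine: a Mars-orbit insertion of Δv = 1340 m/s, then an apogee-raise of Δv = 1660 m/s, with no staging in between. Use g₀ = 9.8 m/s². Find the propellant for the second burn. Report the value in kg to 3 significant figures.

propellant for the second burn ≈ 2650 kg

v_e = Isp · g₀ = 948 × 9.8 = 9290.4 m/s.
After the first burn: m = 18700 × exp(−1340/9290.4) = 18700 × 0.86568 = 16,188.2 kg.
After the second burn: m = 16,188.2 × exp(−1660/9290.4) = 16,188.2 × 0.83637 = 13,539.3 kg.
Second-burn propellant = 16,188.2 − 13,539.3 = 2,648.9 kg.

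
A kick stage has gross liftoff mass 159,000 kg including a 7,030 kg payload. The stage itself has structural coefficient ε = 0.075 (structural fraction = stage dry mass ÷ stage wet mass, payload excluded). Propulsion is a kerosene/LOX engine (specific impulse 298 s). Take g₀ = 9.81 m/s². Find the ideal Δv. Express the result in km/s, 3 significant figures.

Stage wet mass = m₀ − payload = 159,000 − 7,030 = 151,970 kg.
Stage dry mass = ε × stage wet mass = 0.075 × 151,970 = 11,397.8 kg.
Burnout mass m_f = stage dry + payload = 11,397.8 + 7,030 = 18,427.8 kg.
v_e = Isp · g₀ = 298 × 9.81 = 2923.4 m/s.
By the Tsiolkovsky rocket equation, Δv = v_e · ln(159,000/18,427.8) = 2923.4 × ln(8.628) = 2923.4 × 2.1550 ≈ 6300 m/s.

Δv ≈ 6.30 km/s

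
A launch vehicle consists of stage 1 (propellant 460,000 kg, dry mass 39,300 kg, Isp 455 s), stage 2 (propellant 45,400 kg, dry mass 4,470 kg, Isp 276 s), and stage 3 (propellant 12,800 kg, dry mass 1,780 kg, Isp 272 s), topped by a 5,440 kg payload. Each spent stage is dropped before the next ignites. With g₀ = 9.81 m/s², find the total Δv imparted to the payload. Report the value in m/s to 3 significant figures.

Ignition mass of stage 1 = 460,000+39,300 + 45,400+4,470 + 12,800+1,780 + 5,440 = 569,190 kg.
Stage 1: m₀ = 569,190 kg, m_f = 569,190 − 460,000 = 109,190 kg; Δv = 455×9.81×ln(5.213) = 4463.6×1.6511 ≈ 7370 m/s.
Stage 2: m₀ = 69,890 kg, m_f = 69,890 − 45,400 = 24,490 kg; Δv = 276×9.81×ln(2.854) = 2707.6×1.0487 ≈ 2839 m/s.
Stage 3: m₀ = 20,020 kg, m_f = 20,020 − 12,800 = 7,220 kg; Δv = 272×9.81×ln(2.773) = 2668.3×1.0199 ≈ 2721 m/s.
Total Δv = 7370 + 2839 + 2721 = 12930 m/s.

Δv ≈ 12900 m/s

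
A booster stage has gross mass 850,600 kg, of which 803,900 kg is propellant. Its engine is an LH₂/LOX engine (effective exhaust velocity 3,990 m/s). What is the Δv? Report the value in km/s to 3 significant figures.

Δv ≈ 11.6 km/s

m_f = m₀ − m_prop = 850,600 − 803,900 = 46,700 kg.
From the ideal rocket equation, Δv = v_e · ln(m₀/m_f) = 3990.0 × ln(18.21) = 3990.0 × 2.9022 ≈ 11579.8 m/s.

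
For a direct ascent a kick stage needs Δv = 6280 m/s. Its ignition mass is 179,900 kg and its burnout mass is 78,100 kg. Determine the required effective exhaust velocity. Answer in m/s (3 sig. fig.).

ln(m₀/m_f) = ln(179900/78100) = ln(2.303) = 0.8344.
v_e = Δv / ln(m₀/m_f) = 6280 / 0.8344 = 7526.3 m/s.

v_e ≈ 7530 m/s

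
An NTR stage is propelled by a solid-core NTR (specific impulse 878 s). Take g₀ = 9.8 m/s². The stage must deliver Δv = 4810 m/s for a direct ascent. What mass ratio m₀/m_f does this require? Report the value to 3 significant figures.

v_e = Isp · g₀ = 878 × 9.8 = 8604.4 m/s.
Using Δv = v_e ln(m₀/m_f): m₀/m_f = exp(Δv / v_e) = exp(4810 / 8604.4) = exp(0.5590) = 1.7490.

mass ratio ≈ 1.75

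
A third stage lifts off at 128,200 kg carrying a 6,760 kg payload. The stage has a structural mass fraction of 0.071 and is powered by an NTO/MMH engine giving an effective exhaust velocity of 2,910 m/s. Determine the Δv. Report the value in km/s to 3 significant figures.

Δv ≈ 6.17 km/s

Stage wet mass = m₀ − payload = 128,200 − 6,760 = 121,440 kg.
Stage dry mass = ε × stage wet mass = 0.071 × 121,440 = 8,622.24 kg.
Burnout mass m_f = stage dry + payload = 8,622.24 + 6,760 = 15,382.24 kg.
By the Tsiolkovsky rocket equation, Δv = v_e · ln(128,200/15,382.24) = 2910.0 × ln(8.334) = 2910.0 × 2.1204 ≈ 6170 m/s.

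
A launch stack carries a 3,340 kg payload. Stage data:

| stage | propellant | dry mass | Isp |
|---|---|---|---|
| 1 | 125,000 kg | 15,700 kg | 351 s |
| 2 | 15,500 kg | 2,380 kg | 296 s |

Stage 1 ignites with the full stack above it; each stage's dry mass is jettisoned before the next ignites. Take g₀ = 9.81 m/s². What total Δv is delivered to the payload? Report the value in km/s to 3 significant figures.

Δv ≈ 8.90 km/s

Ignition mass of stage 1 = 125,000+15,700 + 15,500+2,380 + 3,340 = 161,920 kg.
Stage 1: m₀ = 161,920 kg, m_f = 161,920 − 125,000 = 36,920 kg; Δv = 351×9.81×ln(4.386) = 3443.3×1.4783 ≈ 5090 m/s.
Stage 2: m₀ = 21,220 kg, m_f = 21,220 − 15,500 = 5,720 kg; Δv = 296×9.81×ln(3.71) = 2903.8×1.3110 ≈ 3807 m/s.
Total Δv = 5090 + 3807 = 8897 m/s.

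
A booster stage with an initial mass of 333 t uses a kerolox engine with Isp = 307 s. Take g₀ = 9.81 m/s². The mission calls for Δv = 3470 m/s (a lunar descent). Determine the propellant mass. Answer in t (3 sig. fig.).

propellant mass ≈ 228 t

v_e = Isp · g₀ = 307 × 9.81 = 3011.7 m/s.
m₀/m_f = exp(Δv / v_e) = exp(3470 / 3011.7) = exp(1.1522) = 3.1651.
m_f = 333 / 3.1651 = 105.21 t, so propellant = m₀ − m_f = 333 − 105.21 = 227.79 t.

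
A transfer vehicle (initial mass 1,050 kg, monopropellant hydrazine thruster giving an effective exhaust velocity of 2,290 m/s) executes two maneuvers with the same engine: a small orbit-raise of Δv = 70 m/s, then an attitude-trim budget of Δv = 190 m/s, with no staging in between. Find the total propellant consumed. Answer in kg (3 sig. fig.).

total propellant consumed ≈ 113 kg

After the first burn: m = 1050 × exp(−70/2290.0) = 1050 × 0.96989 = 1,018.38 kg.
After the second burn: m = 1,018.38 × exp(−190/2290.0) = 1,018.38 × 0.92038 = 937.297 kg.
Total propellant = m₀ − m_final = 1050 − 937.297 = 112.703 kg.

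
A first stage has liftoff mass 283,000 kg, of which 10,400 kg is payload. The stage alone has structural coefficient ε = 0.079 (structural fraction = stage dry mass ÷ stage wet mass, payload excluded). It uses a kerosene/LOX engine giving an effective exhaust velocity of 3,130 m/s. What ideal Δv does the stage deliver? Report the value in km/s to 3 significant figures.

Δv ≈ 6.83 km/s

Stage wet mass = m₀ − payload = 283,000 − 10,400 = 272,600 kg.
Stage dry mass = ε × stage wet mass = 0.079 × 272,600 = 21,535.4 kg.
Burnout mass m_f = stage dry + payload = 21,535.4 + 10,400 = 31,935.4 kg.
From the ideal rocket equation, Δv = v_e · ln(283,000/31,935.4) = 3130.0 × ln(8.862) = 3130.0 × 2.1817 ≈ 6829 m/s.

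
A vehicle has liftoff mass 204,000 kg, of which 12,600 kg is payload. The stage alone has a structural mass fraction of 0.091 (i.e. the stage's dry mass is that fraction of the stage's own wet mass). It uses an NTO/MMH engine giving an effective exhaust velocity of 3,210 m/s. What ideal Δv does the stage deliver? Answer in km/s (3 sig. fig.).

Δv ≈ 6.15 km/s

Stage wet mass = m₀ − payload = 204,000 − 12,600 = 191,400 kg.
Stage dry mass = ε × stage wet mass = 0.091 × 191,400 = 17,417.4 kg.
Burnout mass m_f = stage dry + payload = 17,417.4 + 12,600 = 30,017.4 kg.
By the Tsiolkovsky rocket equation, Δv = v_e · ln(204,000/30,017.4) = 3210.0 × ln(6.796) = 3210.0 × 1.9163 ≈ 6151 m/s.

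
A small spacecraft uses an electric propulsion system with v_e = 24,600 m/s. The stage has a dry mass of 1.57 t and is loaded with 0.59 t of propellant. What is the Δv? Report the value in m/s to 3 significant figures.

Δv ≈ 7850 m/s

m₀ = m_dry + m_prop = 1.57 + 0.59 = 2.16 t.
Using Δv = v_e ln(m₀/m_f): Δv = v_e · ln(m₀/m_f) = 24600.0 × ln(1.376) = 24600.0 × 0.3190 ≈ 7848.2 m/s.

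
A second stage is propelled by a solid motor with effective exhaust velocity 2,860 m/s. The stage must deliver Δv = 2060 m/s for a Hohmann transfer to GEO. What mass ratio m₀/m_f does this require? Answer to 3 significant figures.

mass ratio ≈ 2.06

Rocket equation: m₀/m_f = exp(Δv / v_e) = exp(2060 / 2860.0) = exp(0.7203) = 2.0550.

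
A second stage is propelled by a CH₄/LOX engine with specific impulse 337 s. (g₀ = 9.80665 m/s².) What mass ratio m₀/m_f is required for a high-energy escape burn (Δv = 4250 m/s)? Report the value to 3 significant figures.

mass ratio ≈ 3.62

v_e = Isp · g₀ = 337 × 9.80665 = 3304.8 m/s.
Using Δv = v_e ln(m₀/m_f): m₀/m_f = exp(Δv / v_e) = exp(4250 / 3304.8) = exp(1.2860) = 3.6183.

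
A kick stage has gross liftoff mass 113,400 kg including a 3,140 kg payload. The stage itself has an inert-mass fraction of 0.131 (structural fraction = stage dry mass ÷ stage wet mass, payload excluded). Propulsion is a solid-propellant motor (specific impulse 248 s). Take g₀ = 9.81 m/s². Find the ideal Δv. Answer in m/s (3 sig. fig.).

Stage wet mass = m₀ − payload = 113,400 − 3,140 = 110,260 kg.
Stage dry mass = ε × stage wet mass = 0.131 × 110,260 = 14,444.1 kg.
Burnout mass m_f = stage dry + payload = 14,444.1 + 3,140 = 17,584.1 kg.
v_e = Isp · g₀ = 248 × 9.81 = 2432.9 m/s.
Δv = v_e · ln(113,400/17,584.1) = 2432.9 × ln(6.449) = 2432.9 × 1.8639 ≈ 4535 m/s.

Δv ≈ 4530 m/s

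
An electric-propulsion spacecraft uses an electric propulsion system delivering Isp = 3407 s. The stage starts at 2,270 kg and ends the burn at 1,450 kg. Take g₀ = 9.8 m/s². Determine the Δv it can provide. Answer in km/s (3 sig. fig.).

Δv ≈ 15.0 km/s

v_e = Isp · g₀ = 3407 × 9.8 = 33388.6 m/s.
By the Tsiolkovsky rocket equation, Δv = v_e · ln(m₀/m_f) = 33388.6 × ln(1.566) = 33388.6 × 0.4482 ≈ 14965.3 m/s.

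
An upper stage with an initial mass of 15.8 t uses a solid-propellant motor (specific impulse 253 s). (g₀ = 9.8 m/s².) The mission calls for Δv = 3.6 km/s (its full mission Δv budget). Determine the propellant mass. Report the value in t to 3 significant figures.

propellant mass ≈ 12.1 t

v_e = Isp · g₀ = 253 × 9.8 = 2479.4 m/s.
From the ideal rocket equation, m₀/m_f = exp(Δv / v_e) = exp(3600 / 2479.4) = exp(1.4520) = 4.2715.
m_f = 15.8 / 4.2715 = 3.69893 t, so propellant = m₀ − m_f = 15.8 − 3.69893 = 12.10107 t.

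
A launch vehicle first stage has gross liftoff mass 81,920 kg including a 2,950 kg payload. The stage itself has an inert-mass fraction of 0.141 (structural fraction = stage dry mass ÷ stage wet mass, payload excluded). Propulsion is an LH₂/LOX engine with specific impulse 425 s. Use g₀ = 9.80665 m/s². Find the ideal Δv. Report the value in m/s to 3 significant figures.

Stage wet mass = m₀ − payload = 81,920 − 2,950 = 78,970 kg.
Stage dry mass = ε × stage wet mass = 0.141 × 78,970 = 11,134.8 kg.
Burnout mass m_f = stage dry + payload = 11,134.8 + 2,950 = 14,084.8 kg.
v_e = Isp · g₀ = 425 × 9.80665 = 4167.8 m/s.
Δv = v_e · ln(81,920/14,084.8) = 4167.8 × ln(5.816) = 4167.8 × 1.7606 ≈ 7338 m/s.

Δv ≈ 7340 m/s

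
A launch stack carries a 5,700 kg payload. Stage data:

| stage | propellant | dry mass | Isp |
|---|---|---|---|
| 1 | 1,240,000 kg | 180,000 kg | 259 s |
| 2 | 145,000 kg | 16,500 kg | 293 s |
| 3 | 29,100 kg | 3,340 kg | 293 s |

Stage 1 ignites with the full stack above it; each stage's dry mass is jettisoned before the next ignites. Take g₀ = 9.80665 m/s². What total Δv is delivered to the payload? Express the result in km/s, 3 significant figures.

Δv ≈ 11.5 km/s

Ignition mass of stage 1 = 1,240,000+180,000 + 145,000+16,500 + 29,100+3,340 + 5,700 = 1,619,640 kg.
Stage 1: m₀ = 1,619,640 kg, m_f = 1,619,640 − 1,240,000 = 379,640 kg; Δv = 259×9.80665×ln(4.266) = 2539.9×1.4507 ≈ 3685 m/s.
Stage 2: m₀ = 199,640 kg, m_f = 199,640 − 145,000 = 54,640 kg; Δv = 293×9.80665×ln(3.654) = 2873.3×1.2957 ≈ 3723 m/s.
Stage 3: m₀ = 38,140 kg, m_f = 38,140 − 29,100 = 9,040 kg; Δv = 293×9.80665×ln(4.219) = 2873.3×1.4396 ≈ 4136 m/s.
Total Δv = 3685 + 3723 + 4136 = 11544 m/s.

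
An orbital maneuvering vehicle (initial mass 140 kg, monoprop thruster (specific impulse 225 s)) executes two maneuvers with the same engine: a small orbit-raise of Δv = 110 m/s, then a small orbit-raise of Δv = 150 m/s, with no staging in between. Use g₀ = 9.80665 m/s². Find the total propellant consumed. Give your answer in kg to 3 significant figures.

v_e = Isp · g₀ = 225 × 9.80665 = 2206.5 m/s.
After the first burn: m = 140 × exp(−110/2206.5) = 140 × 0.95137 = 133.192 kg.
After the second burn: m = 133.192 × exp(−150/2206.5) = 133.192 × 0.93428 = 124.439 kg.
Total propellant = m₀ − m_final = 140 − 124.439 = 15.561 kg.

total propellant consumed ≈ 15.6 kg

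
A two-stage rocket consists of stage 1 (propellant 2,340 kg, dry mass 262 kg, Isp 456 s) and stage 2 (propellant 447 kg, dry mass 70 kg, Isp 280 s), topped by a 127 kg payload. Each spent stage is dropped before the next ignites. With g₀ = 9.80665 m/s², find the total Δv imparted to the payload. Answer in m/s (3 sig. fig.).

Δv ≈ 8960 m/s

Ignition mass of stage 1 = 2,340+262 + 447+70 + 127 = 3,246 kg.
Stage 1: m₀ = 3,246 kg, m_f = 3,246 − 2,340 = 906 kg; Δv = 456×9.80665×ln(3.583) = 4471.8×1.2761 ≈ 5707 m/s.
Stage 2: m₀ = 644 kg, m_f = 644 − 447 = 197 kg; Δv = 280×9.80665×ln(3.269) = 2745.9×1.1845 ≈ 3252 m/s.
Total Δv = 5707 + 3252 = 8959 m/s.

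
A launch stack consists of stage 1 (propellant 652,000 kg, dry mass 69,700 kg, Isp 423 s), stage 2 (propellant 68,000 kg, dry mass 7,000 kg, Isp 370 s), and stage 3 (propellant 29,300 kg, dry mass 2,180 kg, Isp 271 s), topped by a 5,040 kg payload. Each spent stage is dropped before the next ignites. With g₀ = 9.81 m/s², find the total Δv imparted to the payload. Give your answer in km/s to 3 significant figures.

Δv ≈ 14.1 km/s

Ignition mass of stage 1 = 652,000+69,700 + 68,000+7,000 + 29,300+2,180 + 5,040 = 833,220 kg.
Stage 1: m₀ = 833,220 kg, m_f = 833,220 − 652,000 = 181,220 kg; Δv = 423×9.81×ln(4.598) = 4149.6×1.5256 ≈ 6331 m/s.
Stage 2: m₀ = 111,520 kg, m_f = 111,520 − 68,000 = 43,520 kg; Δv = 370×9.81×ln(2.562) = 3629.7×0.9410 ≈ 3415 m/s.
Stage 3: m₀ = 36,520 kg, m_f = 36,520 − 29,300 = 7,220 kg; Δv = 271×9.81×ln(5.058) = 2658.5×1.6210 ≈ 4309 m/s.
Total Δv = 6331 + 3415 + 4309 = 14055 m/s.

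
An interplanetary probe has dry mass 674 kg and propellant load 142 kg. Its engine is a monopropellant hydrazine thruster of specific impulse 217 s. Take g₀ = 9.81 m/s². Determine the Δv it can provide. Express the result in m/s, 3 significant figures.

v_e = Isp · g₀ = 217 × 9.81 = 2128.8 m/s.
m₀ = m_dry + m_prop = 674 + 142 = 816 kg.
Δv = v_e · ln(m₀/m_f) = 2128.8 × ln(1.211) = 2128.8 × 0.1912 ≈ 407.0 m/s.

Δv ≈ 407 m/s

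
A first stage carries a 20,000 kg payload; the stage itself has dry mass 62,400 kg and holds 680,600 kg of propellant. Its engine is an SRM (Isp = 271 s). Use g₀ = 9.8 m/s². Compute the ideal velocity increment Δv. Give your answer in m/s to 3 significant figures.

Δv ≈ 5910 m/s

v_e = Isp · g₀ = 271 × 9.8 = 2655.8 m/s.
m₀ = payload + dry + propellant = 20,000 + 62,400 + 680,600 = 763,000 kg.
m_f = payload + dry = 20,000 + 62,400 = 82,400 kg.
Δv = v_e · ln(m₀/m_f) = 2655.8 × ln(9.26) = 2655.8 × 2.2257 ≈ 5910.9 m/s.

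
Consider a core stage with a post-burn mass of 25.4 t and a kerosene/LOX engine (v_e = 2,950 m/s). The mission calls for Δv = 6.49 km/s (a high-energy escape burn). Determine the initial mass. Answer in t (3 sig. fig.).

Using Δv = v_e ln(m₀/m_f): m₀/m_f = exp(Δv / v_e) = exp(6490 / 2950.0) = exp(2.2000) = 9.0250.
m₀ = m_f × 9.0250 = 25.4 × 9.0250 = 229.235 t.

initial mass ≈ 229 t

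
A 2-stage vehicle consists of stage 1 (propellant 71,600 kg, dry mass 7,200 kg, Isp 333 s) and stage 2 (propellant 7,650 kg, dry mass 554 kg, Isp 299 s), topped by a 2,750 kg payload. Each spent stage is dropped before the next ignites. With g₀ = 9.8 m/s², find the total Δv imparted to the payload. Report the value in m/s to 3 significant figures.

Ignition mass of stage 1 = 71,600+7,200 + 7,650+554 + 2,750 = 89,754 kg.
Stage 1: m₀ = 89,754 kg, m_f = 89,754 − 71,600 = 18,154 kg; Δv = 333×9.8×ln(4.944) = 3263.4×1.5982 ≈ 5216 m/s.
Stage 2: m₀ = 10,954 kg, m_f = 10,954 − 7,650 = 3,304 kg; Δv = 299×9.8×ln(3.315) = 2930.2×1.1986 ≈ 3512 m/s.
Total Δv = 5216 + 3512 = 8728 m/s.

Δv ≈ 8730 m/s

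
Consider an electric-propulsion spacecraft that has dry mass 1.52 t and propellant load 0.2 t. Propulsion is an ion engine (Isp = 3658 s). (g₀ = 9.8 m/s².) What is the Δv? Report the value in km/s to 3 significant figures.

v_e = Isp · g₀ = 3658 × 9.8 = 35848.4 m/s.
m₀ = m_dry + m_prop = 1.52 + 0.2 = 1.72 t.
Δv = v_e · ln(m₀/m_f) = 35848.4 × ln(1.132) = 35848.4 × 0.1236 ≈ 4431.4 m/s.

Δv ≈ 4.43 km/s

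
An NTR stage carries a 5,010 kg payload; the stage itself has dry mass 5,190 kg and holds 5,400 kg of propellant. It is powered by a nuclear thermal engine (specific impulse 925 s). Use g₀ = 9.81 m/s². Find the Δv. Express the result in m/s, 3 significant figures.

Δv ≈ 3860 m/s

v_e = Isp · g₀ = 925 × 9.81 = 9074.2 m/s.
m₀ = payload + dry + propellant = 5,010 + 5,190 + 5,400 = 15,600 kg.
m_f = payload + dry = 5,010 + 5,190 = 10,200 kg.
Δv = v_e · ln(m₀/m_f) = 9074.2 × ln(1.529) = 9074.2 × 0.4249 ≈ 3855.5 m/s.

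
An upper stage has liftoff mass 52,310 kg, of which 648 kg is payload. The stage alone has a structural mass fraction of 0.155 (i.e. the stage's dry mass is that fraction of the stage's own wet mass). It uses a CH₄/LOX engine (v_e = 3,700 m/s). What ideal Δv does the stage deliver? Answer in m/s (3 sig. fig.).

Δv ≈ 6660 m/s

Stage wet mass = m₀ − payload = 52,310 − 648 = 51,662 kg.
Stage dry mass = ε × stage wet mass = 0.155 × 51,662 = 8,007.61 kg.
Burnout mass m_f = stage dry + payload = 8,007.61 + 648 = 8,655.61 kg.
By the Tsiolkovsky rocket equation, Δv = v_e · ln(52,310/8,655.61) = 3700.0 × ln(6.043) = 3700.0 × 1.7990 ≈ 6656 m/s.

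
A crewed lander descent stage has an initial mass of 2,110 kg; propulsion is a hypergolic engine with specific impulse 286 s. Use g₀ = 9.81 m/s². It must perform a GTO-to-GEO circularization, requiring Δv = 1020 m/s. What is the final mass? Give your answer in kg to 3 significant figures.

v_e = Isp · g₀ = 286 × 9.81 = 2805.7 m/s.
From the ideal rocket equation, m₀/m_f = exp(Δv / v_e) = exp(1020 / 2805.7) = exp(0.3636) = 1.4384.
m_f = m₀ / 1.4384 = 2,110 / 1.4384 = 1,466.91 kg.

final mass ≈ 1470 kg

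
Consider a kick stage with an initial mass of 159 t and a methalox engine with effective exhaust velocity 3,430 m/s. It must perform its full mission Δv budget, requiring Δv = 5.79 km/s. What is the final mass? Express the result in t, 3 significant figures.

m₀/m_f = exp(Δv / v_e) = exp(5790 / 3430.0) = exp(1.6880) = 5.4089.
m_f = m₀ / 5.4089 = 159 / 5.4089 = 29.396 t.

final mass ≈ 29.4 t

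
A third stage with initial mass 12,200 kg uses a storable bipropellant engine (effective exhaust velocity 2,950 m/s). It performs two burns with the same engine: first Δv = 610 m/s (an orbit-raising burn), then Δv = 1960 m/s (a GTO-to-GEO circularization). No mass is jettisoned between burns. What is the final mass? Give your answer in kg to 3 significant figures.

After the first burn: m = 12200 × exp(−610/2950.0) = 12200 × 0.81320 = 9,921.04 kg.
After the second burn: m = 9,921.04 × exp(−1960/2950.0) = 9,921.04 × 0.51458 = 5,105.17 kg.

final mass ≈ 5110 kg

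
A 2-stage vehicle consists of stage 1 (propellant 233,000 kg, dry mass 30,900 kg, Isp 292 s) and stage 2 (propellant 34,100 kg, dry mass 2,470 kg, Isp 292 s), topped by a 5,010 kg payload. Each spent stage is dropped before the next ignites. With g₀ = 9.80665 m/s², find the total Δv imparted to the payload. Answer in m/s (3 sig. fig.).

Δv ≈ 9030 m/s

Ignition mass of stage 1 = 233,000+30,900 + 34,100+2,470 + 5,010 = 305,480 kg.
Stage 1: m₀ = 305,480 kg, m_f = 305,480 − 233,000 = 72,480 kg; Δv = 292×9.80665×ln(4.215) = 2863.5×1.4386 ≈ 4119 m/s.
Stage 2: m₀ = 41,580 kg, m_f = 41,580 − 34,100 = 7,480 kg; Δv = 292×9.80665×ln(5.559) = 2863.5×1.7154 ≈ 4912 m/s.
Total Δv = 4119 + 4912 = 9031 m/s.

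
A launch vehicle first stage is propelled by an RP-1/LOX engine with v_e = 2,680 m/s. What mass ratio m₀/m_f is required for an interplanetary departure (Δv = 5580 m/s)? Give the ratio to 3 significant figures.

mass ratio ≈ 8.02

Rocket equation: m₀/m_f = exp(Δv / v_e) = exp(5580 / 2680.0) = exp(2.0821) = 8.0212.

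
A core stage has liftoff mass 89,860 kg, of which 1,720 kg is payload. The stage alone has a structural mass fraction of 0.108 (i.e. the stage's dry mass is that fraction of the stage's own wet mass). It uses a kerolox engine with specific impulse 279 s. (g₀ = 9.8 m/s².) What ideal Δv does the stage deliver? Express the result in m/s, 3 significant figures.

Δv ≈ 5680 m/s

Stage wet mass = m₀ − payload = 89,860 − 1,720 = 88,140 kg.
Stage dry mass = ε × stage wet mass = 0.108 × 88,140 = 9,519.12 kg.
Burnout mass m_f = stage dry + payload = 9,519.12 + 1,720 = 11,239.12 kg.
v_e = Isp · g₀ = 279 × 9.8 = 2734.2 m/s.
Δv = v_e · ln(89,860/11,239.12) = 2734.2 × ln(7.995) = 2734.2 × 2.0789 ≈ 5684 m/s.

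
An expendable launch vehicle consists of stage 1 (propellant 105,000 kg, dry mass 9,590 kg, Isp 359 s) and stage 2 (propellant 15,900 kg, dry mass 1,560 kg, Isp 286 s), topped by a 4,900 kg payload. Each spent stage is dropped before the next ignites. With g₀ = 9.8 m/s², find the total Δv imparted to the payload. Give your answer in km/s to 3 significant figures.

Δv ≈ 8.60 km/s

Ignition mass of stage 1 = 105,000+9,590 + 15,900+1,560 + 4,900 = 136,950 kg.
Stage 1: m₀ = 136,950 kg, m_f = 136,950 − 105,000 = 31,950 kg; Δv = 359×9.8×ln(4.286) = 3518.2×1.4554 ≈ 5121 m/s.
Stage 2: m₀ = 22,360 kg, m_f = 22,360 − 15,900 = 6,460 kg; Δv = 286×9.8×ln(3.461) = 2802.8×1.2416 ≈ 3480 m/s.
Total Δv = 5121 + 3480 = 8601 m/s.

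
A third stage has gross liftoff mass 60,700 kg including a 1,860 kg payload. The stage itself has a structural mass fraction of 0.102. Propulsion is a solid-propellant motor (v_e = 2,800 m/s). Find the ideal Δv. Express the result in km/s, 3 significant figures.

Δv ≈ 5.72 km/s

Stage wet mass = m₀ − payload = 60,700 − 1,860 = 58,840 kg.
Stage dry mass = ε × stage wet mass = 0.102 × 58,840 = 6,001.68 kg.
Burnout mass m_f = stage dry + payload = 6,001.68 + 1,860 = 7,861.68 kg.
By the Tsiolkovsky rocket equation, Δv = v_e · ln(60,700/7,861.68) = 2800.0 × ln(7.721) = 2800.0 × 2.0439 ≈ 5723 m/s.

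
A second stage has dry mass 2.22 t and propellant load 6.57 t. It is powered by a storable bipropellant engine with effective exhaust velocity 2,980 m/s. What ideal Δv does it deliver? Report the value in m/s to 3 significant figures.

Δv ≈ 4100 m/s

m₀ = m_dry + m_prop = 2.22 + 6.57 = 8.79 t.
Using Δv = v_e ln(m₀/m_f): Δv = v_e · ln(m₀/m_f) = 2980.0 × ln(3.959) = 2980.0 × 1.3761 ≈ 4100.8 m/s.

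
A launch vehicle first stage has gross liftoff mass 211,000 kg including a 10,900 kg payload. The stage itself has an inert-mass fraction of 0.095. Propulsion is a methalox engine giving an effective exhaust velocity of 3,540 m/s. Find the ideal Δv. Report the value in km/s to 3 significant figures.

Stage wet mass = m₀ − payload = 211,000 − 10,900 = 200,100 kg.
Stage dry mass = ε × stage wet mass = 0.095 × 200,100 = 19,009.5 kg.
Burnout mass m_f = stage dry + payload = 19,009.5 + 10,900 = 29,909.5 kg.
From the ideal rocket equation, Δv = v_e · ln(211,000/29,909.5) = 3540.0 × ln(7.055) = 3540.0 × 1.9537 ≈ 6916 m/s.

Δv ≈ 6.92 km/s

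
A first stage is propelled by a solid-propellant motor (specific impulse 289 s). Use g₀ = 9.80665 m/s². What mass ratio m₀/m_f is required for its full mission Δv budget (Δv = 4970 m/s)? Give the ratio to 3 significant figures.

v_e = Isp · g₀ = 289 × 9.80665 = 2834.1 m/s.
m₀/m_f = exp(Δv / v_e) = exp(4970 / 2834.1) = exp(1.7536) = 5.7755.

mass ratio ≈ 5.78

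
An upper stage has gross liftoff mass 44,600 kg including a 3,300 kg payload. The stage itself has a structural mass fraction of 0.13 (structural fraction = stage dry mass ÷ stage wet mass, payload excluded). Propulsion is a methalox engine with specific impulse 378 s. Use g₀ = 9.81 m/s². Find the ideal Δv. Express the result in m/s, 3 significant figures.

Δv ≈ 6070 m/s

Stage wet mass = m₀ − payload = 44,600 − 3,300 = 41,300 kg.
Stage dry mass = ε × stage wet mass = 0.13 × 41,300 = 5,369 kg.
Burnout mass m_f = stage dry + payload = 5,369 + 3,300 = 8,669 kg.
v_e = Isp · g₀ = 378 × 9.81 = 3708.2 m/s.
By the Tsiolkovsky rocket equation, Δv = v_e · ln(44,600/8,669) = 3708.2 × ln(5.145) = 3708.2 × 1.6380 ≈ 6074 m/s.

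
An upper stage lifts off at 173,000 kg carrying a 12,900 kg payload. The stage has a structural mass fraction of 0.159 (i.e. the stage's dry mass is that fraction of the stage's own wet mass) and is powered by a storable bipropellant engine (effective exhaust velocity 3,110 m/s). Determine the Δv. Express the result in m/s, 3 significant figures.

Δv ≈ 4680 m/s

Stage wet mass = m₀ − payload = 173,000 − 12,900 = 160,100 kg.
Stage dry mass = ε × stage wet mass = 0.159 × 160,100 = 25,455.9 kg.
Burnout mass m_f = stage dry + payload = 25,455.9 + 12,900 = 38,355.9 kg.
Δv = v_e · ln(173,000/38,355.9) = 3110.0 × ln(4.51) = 3110.0 × 1.5064 ≈ 4685 m/s.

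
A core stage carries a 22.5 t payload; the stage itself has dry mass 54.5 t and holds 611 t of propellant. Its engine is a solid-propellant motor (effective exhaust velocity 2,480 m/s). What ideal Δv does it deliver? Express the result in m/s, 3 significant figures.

Δv ≈ 5430 m/s

m₀ = payload + dry + propellant = 22.5 + 54.5 + 611 = 688 t.
m_f = payload + dry = 22.5 + 54.5 = 77 t.
Using Δv = v_e ln(m₀/m_f): Δv = v_e · ln(m₀/m_f) = 2480.0 × ln(8.935) = 2480.0 × 2.1900 ≈ 5431.2 m/s.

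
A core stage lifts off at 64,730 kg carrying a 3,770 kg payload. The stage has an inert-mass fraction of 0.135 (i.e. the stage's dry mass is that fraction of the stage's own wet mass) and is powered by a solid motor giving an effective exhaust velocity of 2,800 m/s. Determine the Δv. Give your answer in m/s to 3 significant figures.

Δv ≈ 4720 m/s

Stage wet mass = m₀ − payload = 64,730 − 3,770 = 60,960 kg.
Stage dry mass = ε × stage wet mass = 0.135 × 60,960 = 8,229.6 kg.
Burnout mass m_f = stage dry + payload = 8,229.6 + 3,770 = 11,999.6 kg.
Using Δv = v_e ln(m₀/m_f): Δv = v_e · ln(64,730/11,999.6) = 2800.0 × ln(5.394) = 2800.0 × 1.6854 ≈ 4719 m/s.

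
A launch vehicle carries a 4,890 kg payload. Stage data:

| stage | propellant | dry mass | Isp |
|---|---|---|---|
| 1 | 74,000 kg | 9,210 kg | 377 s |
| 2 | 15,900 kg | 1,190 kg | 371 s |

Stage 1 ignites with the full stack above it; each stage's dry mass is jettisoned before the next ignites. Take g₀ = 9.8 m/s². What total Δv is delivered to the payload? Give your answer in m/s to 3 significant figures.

Δv ≈ 9160 m/s

Ignition mass of stage 1 = 74,000+9,210 + 15,900+1,190 + 4,890 = 105,190 kg.
Stage 1: m₀ = 105,190 kg, m_f = 105,190 − 74,000 = 31,190 kg; Δv = 377×9.8×ln(3.373) = 3694.6×1.2157 ≈ 4491 m/s.
Stage 2: m₀ = 21,980 kg, m_f = 21,980 − 15,900 = 6,080 kg; Δv = 371×9.8×ln(3.615) = 3635.8×1.2851 ≈ 4672 m/s.
Total Δv = 4491 + 4672 = 9163 m/s.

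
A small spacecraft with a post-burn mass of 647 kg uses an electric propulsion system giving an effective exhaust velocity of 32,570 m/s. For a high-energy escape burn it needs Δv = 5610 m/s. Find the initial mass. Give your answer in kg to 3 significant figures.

initial mass ≈ 769 kg

From the ideal rocket equation, m₀/m_f = exp(Δv / v_e) = exp(5610 / 32570.0) = exp(0.1722) = 1.1880.
m₀ = m_f × 1.1880 = 647 × 1.1880 = 768.636 kg.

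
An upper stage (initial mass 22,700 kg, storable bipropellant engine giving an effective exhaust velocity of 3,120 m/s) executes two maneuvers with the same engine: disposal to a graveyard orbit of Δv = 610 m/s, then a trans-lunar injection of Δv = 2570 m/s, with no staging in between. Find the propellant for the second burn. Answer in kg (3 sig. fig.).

propellant for the second burn ≈ 10500 kg

After the first burn: m = 22700 × exp(−610/3120.0) = 22700 × 0.82241 = 18,668.7 kg.
After the second burn: m = 18,668.7 × exp(−2570/3120.0) = 18,668.7 × 0.43880 = 8,191.83 kg.
Second-burn propellant = 18,668.7 − 8,191.83 = 10,476.87 kg.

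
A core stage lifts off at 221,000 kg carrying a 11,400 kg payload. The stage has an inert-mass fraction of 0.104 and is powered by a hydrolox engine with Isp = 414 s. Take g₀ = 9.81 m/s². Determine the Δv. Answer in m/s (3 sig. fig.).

Δv ≈ 7700 m/s

Stage wet mass = m₀ − payload = 221,000 − 11,400 = 209,600 kg.
Stage dry mass = ε × stage wet mass = 0.104 × 209,600 = 21,798.4 kg.
Burnout mass m_f = stage dry + payload = 21,798.4 + 11,400 = 33,198.4 kg.
v_e = Isp · g₀ = 414 × 9.81 = 4061.3 m/s.
Δv = v_e · ln(221,000/33,198.4) = 4061.3 × ln(6.657) = 4061.3 × 1.8957 ≈ 7699 m/s.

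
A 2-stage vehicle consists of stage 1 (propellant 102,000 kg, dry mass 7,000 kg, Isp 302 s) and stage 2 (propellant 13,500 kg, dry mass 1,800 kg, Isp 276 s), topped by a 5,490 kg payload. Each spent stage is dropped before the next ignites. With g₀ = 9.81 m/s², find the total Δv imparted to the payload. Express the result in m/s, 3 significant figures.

Ignition mass of stage 1 = 102,000+7,000 + 13,500+1,800 + 5,490 = 129,790 kg.
Stage 1: m₀ = 129,790 kg, m_f = 129,790 − 102,000 = 27,790 kg; Δv = 302×9.81×ln(4.67) = 2962.6×1.5412 ≈ 4566 m/s.
Stage 2: m₀ = 20,790 kg, m_f = 20,790 − 13,500 = 7,290 kg; Δv = 276×9.81×ln(2.852) = 2707.6×1.0480 ≈ 2837 m/s.
Total Δv = 4566 + 2837 = 7403 m/s.

Δv ≈ 7400 m/s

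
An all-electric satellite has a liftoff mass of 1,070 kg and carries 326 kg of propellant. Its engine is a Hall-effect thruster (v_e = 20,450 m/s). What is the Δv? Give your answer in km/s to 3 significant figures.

m_f = m₀ − m_prop = 1,070 − 326 = 744 kg.
From the ideal rocket equation, Δv = v_e · ln(m₀/m_f) = 20450.0 × ln(1.438) = 20450.0 × 0.3634 ≈ 7431.0 m/s.

Δv ≈ 7.43 km/s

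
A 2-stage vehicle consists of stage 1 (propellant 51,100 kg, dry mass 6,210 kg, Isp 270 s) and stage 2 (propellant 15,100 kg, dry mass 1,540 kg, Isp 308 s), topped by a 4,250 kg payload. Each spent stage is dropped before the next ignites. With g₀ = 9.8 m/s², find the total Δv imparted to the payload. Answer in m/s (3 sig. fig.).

Δv ≈ 6680 m/s

Ignition mass of stage 1 = 51,100+6,210 + 15,100+1,540 + 4,250 = 78,200 kg.
Stage 1: m₀ = 78,200 kg, m_f = 78,200 − 51,100 = 27,100 kg; Δv = 270×9.8×ln(2.886) = 2646.0×1.0597 ≈ 2804 m/s.
Stage 2: m₀ = 20,890 kg, m_f = 20,890 − 15,100 = 5,790 kg; Δv = 308×9.8×ln(3.608) = 3018.4×1.2831 ≈ 3873 m/s.
Total Δv = 2804 + 3873 = 6677 m/s.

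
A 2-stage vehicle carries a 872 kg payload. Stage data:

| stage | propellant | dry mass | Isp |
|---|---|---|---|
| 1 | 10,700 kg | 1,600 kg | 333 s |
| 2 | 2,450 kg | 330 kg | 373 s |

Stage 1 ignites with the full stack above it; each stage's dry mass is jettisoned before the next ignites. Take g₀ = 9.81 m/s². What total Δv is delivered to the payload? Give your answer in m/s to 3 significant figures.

Ignition mass of stage 1 = 10,700+1,600 + 2,450+330 + 872 = 15,952 kg.
Stage 1: m₀ = 15,952 kg, m_f = 15,952 − 10,700 = 5,252 kg; Δv = 333×9.81×ln(3.037) = 3266.7×1.1110 ≈ 3629 m/s.
Stage 2: m₀ = 3,652 kg, m_f = 3,652 − 2,450 = 1,202 kg; Δv = 373×9.81×ln(3.038) = 3659.1×1.1113 ≈ 4066 m/s.
Total Δv = 3629 + 4066 = 7695 m/s.

Δv ≈ 7700 m/s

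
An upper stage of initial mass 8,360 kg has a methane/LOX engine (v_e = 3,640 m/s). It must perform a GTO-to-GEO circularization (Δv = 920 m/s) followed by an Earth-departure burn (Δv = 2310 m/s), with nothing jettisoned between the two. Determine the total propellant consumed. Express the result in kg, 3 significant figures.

total propellant consumed ≈ 4920 kg

After the first burn: m = 8360 × exp(−920/3640.0) = 8360 × 0.77666 = 6,492.88 kg.
After the second burn: m = 6,492.88 × exp(−2310/3640.0) = 6,492.88 × 0.53014 = 3,442.14 kg.
Total propellant = m₀ − m_final = 8360 − 3,442.14 = 4,917.86 kg.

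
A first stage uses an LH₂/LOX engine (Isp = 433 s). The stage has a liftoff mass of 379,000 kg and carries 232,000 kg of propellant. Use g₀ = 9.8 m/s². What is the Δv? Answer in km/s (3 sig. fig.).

v_e = Isp · g₀ = 433 × 9.8 = 4243.4 m/s.
m_f = m₀ − m_prop = 379,000 − 232,000 = 147,000 kg.
By the Tsiolkovsky rocket equation, Δv = v_e · ln(m₀/m_f) = 4243.4 × ln(2.578) = 4243.4 × 0.9471 ≈ 4018.9 m/s.

Δv ≈ 4.02 km/s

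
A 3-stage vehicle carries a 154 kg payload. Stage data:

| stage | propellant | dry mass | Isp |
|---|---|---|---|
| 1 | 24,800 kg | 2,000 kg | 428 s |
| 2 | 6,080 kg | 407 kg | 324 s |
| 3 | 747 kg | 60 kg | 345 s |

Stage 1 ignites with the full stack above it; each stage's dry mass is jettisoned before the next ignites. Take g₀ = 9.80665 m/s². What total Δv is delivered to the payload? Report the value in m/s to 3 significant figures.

Ignition mass of stage 1 = 24,800+2,000 + 6,080+407 + 747+60 + 154 = 34,248 kg.
Stage 1: m₀ = 34,248 kg, m_f = 34,248 − 24,800 = 9,448 kg; Δv = 428×9.80665×ln(3.625) = 4197.2×1.2878 ≈ 5405 m/s.
Stage 2: m₀ = 7,448 kg, m_f = 7,448 − 6,080 = 1,368 kg; Δv = 324×9.80665×ln(5.444) = 3177.4×1.6946 ≈ 5384 m/s.
Stage 3: m₀ = 961 kg, m_f = 961 − 747 = 214 kg; Δv = 345×9.80665×ln(4.491) = 3383.3×1.5020 ≈ 5082 m/s.
Total Δv = 5405 + 5384 + 5082 = 15871 m/s.

Δv ≈ 15900 m/s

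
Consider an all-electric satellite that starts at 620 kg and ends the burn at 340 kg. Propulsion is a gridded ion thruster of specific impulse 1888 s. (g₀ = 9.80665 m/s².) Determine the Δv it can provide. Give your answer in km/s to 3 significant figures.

Δv ≈ 11.1 km/s

v_e = Isp · g₀ = 1888 × 9.80665 = 18515.0 m/s.
Δv = v_e · ln(m₀/m_f) = 18515.0 × ln(1.824) = 18515.0 × 0.6008 ≈ 11123.3 m/s.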